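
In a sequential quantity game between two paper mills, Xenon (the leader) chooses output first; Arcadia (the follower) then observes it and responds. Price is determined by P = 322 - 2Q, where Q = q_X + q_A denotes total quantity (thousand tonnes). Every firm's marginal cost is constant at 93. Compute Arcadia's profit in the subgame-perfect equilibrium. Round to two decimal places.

1638.78

Solve by backward induction. Given q_X, the follower Arcadia maximises π_A = (322 - 2q_X - 2q_A)q_A - 93q_A.
∂π_A/∂q_A = 229 - 2q_X - 4q_A = 0 gives the reaction function q_A = (229 - 2q_X)/4.
The leader anticipates this reaction. Substituting into P = 322 - 2Q gives P = 415/2 - q_X, so π_X = (415/2 - q_X)q_X - 93q_X.
The leader's first-order condition 229/2 - 2q_X = 0 yields q_X = 229/4.
Then q_A = (229 - 2·(229/4))/4 = 229/8.
Price P = 322 - 2·(687/8) = 601/4.
Arcadia's profit: (601/4 - 93)·(229/8) = 1638.7813.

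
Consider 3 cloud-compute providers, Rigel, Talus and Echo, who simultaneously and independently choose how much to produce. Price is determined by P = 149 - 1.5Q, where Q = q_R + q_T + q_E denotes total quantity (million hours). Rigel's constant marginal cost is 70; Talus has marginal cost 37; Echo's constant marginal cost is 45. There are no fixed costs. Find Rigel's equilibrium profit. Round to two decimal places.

Rigel's profit: π_R = (149 - 1.5Q)q_R - (70q_R). Setting ∂π_R/∂q_R = 0: 79 - 3q_R - (3/2)(q_T + q_E) = 0.
Talus's first-order condition: 112 - 3q_T - (3/2)(q_R + q_E) = 0.
Echo's profit: π_E = (149 - 1.5Q)q_E - (45q_E). Setting ∂π_E/∂q_E = 0: 104 - 3q_E - (3/2)(q_R + q_T) = 0.
Adding the 3 conditions: 295 − 3Q − 3Q = 0, i.e. Q = 295/6.
Back-substituting: q_R = (79 − 295/4)/(3/2) = 7/2, q_T = (112 − 295/4)/(3/2) = 51/2, q_E = (104 − 295/4)/(3/2) = 121/6.
Price P = 149 - (3/2)·(295/6) = 301/4.
Rigel's profit: (301/4 - 70)·(7/2) = 147/8.

18.38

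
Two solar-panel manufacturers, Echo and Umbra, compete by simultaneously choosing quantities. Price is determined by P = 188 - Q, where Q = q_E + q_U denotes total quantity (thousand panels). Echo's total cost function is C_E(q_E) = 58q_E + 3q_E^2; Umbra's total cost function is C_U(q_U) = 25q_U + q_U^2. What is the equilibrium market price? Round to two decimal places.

138.61

Echo's profit: π_E = (188 - Q)q_E - (58q_E + 3q_E²). Setting ∂π_E/∂q_E = 0: 130 - 8q_E - (q_U) = 0.
Umbra's profit: π_U = (188 - Q)q_U - (25q_U + q_U²). Setting ∂π_U/∂q_U = 0: 163 - 4q_U - (q_E) = 0.
So q_E = (130 - q_U)/8 and q_U = (163 - q_E)/4.
Solving the pair: q_E = 357/31, q_U = 1174/31.
Total output Q = 1531/31, so price P = 188 - 1531/31 = 138.6129.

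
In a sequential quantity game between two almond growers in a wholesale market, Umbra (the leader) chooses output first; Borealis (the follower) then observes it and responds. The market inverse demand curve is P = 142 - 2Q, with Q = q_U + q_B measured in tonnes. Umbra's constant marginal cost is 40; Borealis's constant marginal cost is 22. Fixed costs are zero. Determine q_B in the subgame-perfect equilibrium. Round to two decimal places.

Solve by backward induction. Given q_U, the follower Borealis maximises π_B = (142 - 2q_U - 2q_B)q_B - 22q_B.
Setting the follower's marginal profit to zero, 120 - 2q_U - 4q_B = 0, i.e. q_B = (120 - 2q_U)/4.
The leader anticipates this reaction. Substituting into P = 142 - 2Q gives P = 82 - q_U, so π_U = (82 - q_U)q_U - 40q_U.
Leader FOC: 42 - 2q_U = 0, so q_U = 21.
Then q_B = (120 - 2·21)/4 = 39/2.

19.50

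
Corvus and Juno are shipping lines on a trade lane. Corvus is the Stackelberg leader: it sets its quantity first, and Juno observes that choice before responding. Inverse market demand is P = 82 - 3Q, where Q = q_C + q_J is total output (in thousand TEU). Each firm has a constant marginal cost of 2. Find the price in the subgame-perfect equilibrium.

22

The follower Juno best-responds to any q_C: π_J = (82 - 3Q)q_J - 2q_J.
∂π_J/∂q_J = 80 - 3q_C - 6q_J = 0 gives the reaction function q_J = (80 - 3q_C)/6.
Corvus substitutes q_J(q_C) into its own profit: π_C = q_C(82 - 3q_C - (80 - 3q_C)/2) - 2q_C = (42 - (3/2)q_C)q_C - 2q_C.
Maximising: ∂π_C/∂q_C = 40 - 3q_C = 0, giving q_C = 40/3.
Then q_J = (80 - 3·(40/3))/6 = 20/3.
Total output Q = 20, so price P = 82 - 3·20 = 22.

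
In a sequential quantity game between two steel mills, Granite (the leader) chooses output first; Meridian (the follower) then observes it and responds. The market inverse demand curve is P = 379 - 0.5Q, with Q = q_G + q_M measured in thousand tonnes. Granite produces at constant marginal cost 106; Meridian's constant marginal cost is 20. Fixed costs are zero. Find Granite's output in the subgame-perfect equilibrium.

187

The follower Meridian best-responds to any q_G: π_M = (379 - 0.5Q)q_M - 20q_M.
Setting the follower's marginal profit to zero, 359 - (1/2)q_G - q_M = 0, i.e. q_M = (359 - (1/2)q_G).
The leader anticipates this reaction. Substituting into P = 379 - 0.5Q gives P = 399/2 - (1/4)q_G, so π_G = (399/2 - (1/4)q_G)q_G - 106q_G.
Leader FOC: 187/2 - (1/2)q_G = 0, so q_G = 187.
Then q_M = (359 - (1/2)·187) = 531/2.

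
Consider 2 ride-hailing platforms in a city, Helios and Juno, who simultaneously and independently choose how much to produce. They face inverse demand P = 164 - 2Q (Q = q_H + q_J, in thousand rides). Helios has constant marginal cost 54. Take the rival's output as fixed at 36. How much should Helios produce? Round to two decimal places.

With the rival's output fixed at 36, Helios's profit is π_H = (164 - 2·36 - 2q_H)q_H - (54q_H) = (92 - 2q_H)q_H - (54q_H).
∂π_H/∂q_H = 38 - 4q_H = 0, so q_H = 19/2.

9.50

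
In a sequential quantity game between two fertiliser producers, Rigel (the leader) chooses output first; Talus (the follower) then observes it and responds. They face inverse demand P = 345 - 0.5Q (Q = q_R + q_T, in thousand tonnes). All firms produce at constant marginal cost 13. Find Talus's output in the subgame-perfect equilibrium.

166

Solve by backward induction. Given q_R, the follower Talus maximises π_T = (345 - (1/2)q_R - (1/2)q_T)q_T - 13q_T.
∂π_T/∂q_T = 332 - (1/2)q_R - q_T = 0 gives the reaction function q_T = (332 - (1/2)q_R).
Rigel substitutes q_T(q_R) into its own profit: π_R = q_R(345 - (1/2)q_R - (332 - (1/2)q_R)/2) - 13q_R = (179 - (1/4)q_R)q_R - 13q_R.
Leader FOC: 166 - (1/2)q_R = 0, so q_R = 332.
Then q_T = (332 - (1/2)·332) = 166.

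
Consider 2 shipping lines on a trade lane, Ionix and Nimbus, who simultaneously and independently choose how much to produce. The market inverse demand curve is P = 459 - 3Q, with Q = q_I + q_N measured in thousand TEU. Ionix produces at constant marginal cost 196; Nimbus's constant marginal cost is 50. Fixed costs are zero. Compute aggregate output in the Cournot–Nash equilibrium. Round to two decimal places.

Ionix's profit: π_I = (459 - 3Q)q_I - (196q_I). Setting ∂π_I/∂q_I = 0: 263 - 6q_I - 3(q_N) = 0.
Nimbus's profit: π_N = (459 - 3Q)q_N - (50q_N). Setting ∂π_N/∂q_N = 0: 409 - 6q_N - 3(q_I) = 0.
Rearranging gives the reaction functions q_I = (263 - 3q_N)/6 and q_N = (409 - 3q_I)/6.
Solving the pair: q_I = 13, q_N = 185/3.
Total output Q = 13 + 185/3 = 224/3.

74.67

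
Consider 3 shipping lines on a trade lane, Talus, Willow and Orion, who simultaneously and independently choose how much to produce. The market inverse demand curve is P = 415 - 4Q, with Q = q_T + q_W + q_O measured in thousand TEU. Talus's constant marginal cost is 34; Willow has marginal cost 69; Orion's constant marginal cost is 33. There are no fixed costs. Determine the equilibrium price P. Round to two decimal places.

137.75

Talus's profit: π_T = (415 - 4Q)q_T - (34q_T). Setting ∂π_T/∂q_T = 0: 381 - 8q_T - 4(q_W + q_O) = 0.
Willow's profit: π_W = (415 - 4Q)q_W - (69q_W). Setting ∂π_W/∂q_W = 0: 346 - 8q_W - 4(q_T + q_O) = 0.
Orion's first-order condition: 382 - 8q_O - 4(q_T + q_W) = 0.
Adding the 3 first-order conditions: 1109 − 16Q = 0, so Q = 1109/16.
Back-substituting: q_T = (381 − 1109/4)/4 = 415/16, q_W = (346 − 1109/4)/4 = 275/16, q_O = (382 − 1109/4)/4 = 419/16.
Total output Q = 1109/16, so price P = 415 - 4·(1109/16) = 551/4.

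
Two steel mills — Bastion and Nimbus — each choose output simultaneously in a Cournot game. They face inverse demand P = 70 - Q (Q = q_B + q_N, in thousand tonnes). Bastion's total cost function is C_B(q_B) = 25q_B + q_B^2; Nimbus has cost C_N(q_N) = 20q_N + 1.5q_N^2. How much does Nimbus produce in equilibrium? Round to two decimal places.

Bastion's profit: π_B = (70 - Q)q_B - (25q_B + q_B²). Setting ∂π_B/∂q_B = 0: 45 - 4q_B - (q_N) = 0.
Nimbus's profit: π_N = (70 - Q)q_N - (20q_N + (3/2)q_N²). Setting ∂π_N/∂q_N = 0: 50 - 5q_N - (q_B) = 0.
So q_B = (45 - q_N)/4 and q_N = (50 - q_B)/5.
Substituting one into the other gives q_B = 175/19 and q_N = 155/19.

8.16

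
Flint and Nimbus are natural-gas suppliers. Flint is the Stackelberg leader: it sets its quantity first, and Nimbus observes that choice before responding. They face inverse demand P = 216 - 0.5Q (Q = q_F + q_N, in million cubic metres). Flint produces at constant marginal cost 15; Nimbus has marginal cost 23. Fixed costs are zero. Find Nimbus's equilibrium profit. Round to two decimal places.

The follower Nimbus best-responds to any q_F: π_N = (216 - 0.5Q)q_N - 23q_N.
Follower FOC: 193 - (1/2)q_F - q_N = 0, so q_N(q_F) = (193 - (1/2)q_F).
The leader anticipates this reaction. Substituting into P = 216 - 0.5Q gives P = 239/2 - (1/4)q_F, so π_F = (239/2 - (1/4)q_F)q_F - 15q_F.
Leader FOC: 209/2 - (1/2)q_F = 0, so q_F = 209.
Then q_N = (193 - (1/2)·209) = 177/2.
Price P = 216 - (1/2)·(595/2) = 269/4.
Nimbus's profit: (269/4 - 23)·(177/2) = 3916.1250.

3916.13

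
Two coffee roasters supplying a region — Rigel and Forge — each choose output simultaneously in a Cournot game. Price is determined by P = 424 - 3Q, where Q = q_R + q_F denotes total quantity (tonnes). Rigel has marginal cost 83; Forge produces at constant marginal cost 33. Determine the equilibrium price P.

Rigel's profit: π_R = (424 - 3Q)q_R - (83q_R). Setting ∂π_R/∂q_R = 0: 341 - 6q_R - 3(q_F) = 0.
Forge's first-order condition: 391 - 6q_F - 3(q_R) = 0.
Rearranging gives the reaction functions q_R = (341 - 3q_F)/6 and q_F = (391 - 3q_R)/6.
Substituting one into the other gives q_R = 97/3 and q_F = 49.
Total output Q = 244/3, so price P = 424 - 3·(244/3) = 180.

180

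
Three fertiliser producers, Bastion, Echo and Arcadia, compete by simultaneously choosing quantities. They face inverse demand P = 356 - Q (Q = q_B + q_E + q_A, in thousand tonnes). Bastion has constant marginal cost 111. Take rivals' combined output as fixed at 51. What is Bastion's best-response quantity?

With rivals' combined output fixed at 51, Bastion's profit is π_B = (356 - 51 - q_B)q_B - (111q_B) = (305 - q_B)q_B - (111q_B).
∂π_B/∂q_B = 194 - 2q_B = 0, so q_B = 97.

97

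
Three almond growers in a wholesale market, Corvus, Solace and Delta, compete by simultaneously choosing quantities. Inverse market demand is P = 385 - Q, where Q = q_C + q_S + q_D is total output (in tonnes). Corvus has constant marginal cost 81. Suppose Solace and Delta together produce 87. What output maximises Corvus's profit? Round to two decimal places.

108.50

With rivals' combined output fixed at 87, Corvus's profit is π_C = (385 - 87 - q_C)q_C - (81q_C) = (298 - q_C)q_C - (81q_C).
∂π_C/∂q_C = 217 - 2q_C = 0, so q_C = 217/2.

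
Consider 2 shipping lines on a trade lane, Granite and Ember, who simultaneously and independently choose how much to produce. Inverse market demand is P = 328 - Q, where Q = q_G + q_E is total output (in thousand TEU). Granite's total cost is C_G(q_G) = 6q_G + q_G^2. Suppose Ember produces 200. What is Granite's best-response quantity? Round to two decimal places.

With the rival's output fixed at 200, Granite's profit is π_G = (328 - 200 - q_G)q_G - (6q_G + q_G²) = (128 - q_G)q_G - (6q_G + q_G²).
∂π_G/∂q_G = 122 - 4q_G = 0, so q_G = 61/2.

30.50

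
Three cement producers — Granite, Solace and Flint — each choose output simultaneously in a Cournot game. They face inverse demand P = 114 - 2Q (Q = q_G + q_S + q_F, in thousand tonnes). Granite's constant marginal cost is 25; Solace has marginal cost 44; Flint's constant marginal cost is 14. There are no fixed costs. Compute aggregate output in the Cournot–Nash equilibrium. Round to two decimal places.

Granite's profit: π_G = (114 - 2Q)q_G - (25q_G). Setting ∂π_G/∂q_G = 0: 89 - 4q_G - 2(q_S + q_F) = 0.
Solace's profit: π_S = (114 - 2Q)q_S - (44q_S). Setting ∂π_S/∂q_S = 0: 70 - 4q_S - 2(q_G + q_F) = 0.
Flint's first-order condition: 100 - 4q_F - 2(q_G + q_S) = 0.
Adding the 3 first-order conditions: 259 − 8Q = 0, so Q = 259/8.
Back-substituting: q_G = (89 − 259/4)/2 = 97/8, q_S = (70 − 259/4)/2 = 21/8, q_F = (100 − 259/4)/2 = 141/8.
Total output Q = 97/8 + 21/8 + 141/8 = 259/8.

32.38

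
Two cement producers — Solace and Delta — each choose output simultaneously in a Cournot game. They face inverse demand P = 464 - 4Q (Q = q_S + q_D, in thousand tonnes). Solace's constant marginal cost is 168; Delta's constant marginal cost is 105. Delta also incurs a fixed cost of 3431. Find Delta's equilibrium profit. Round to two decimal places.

Solace's profit: π_S = (464 - 4Q)q_S - (168q_S). Setting ∂π_S/∂q_S = 0: 296 - 8q_S - 4(q_D) = 0.
Delta's first-order condition: 359 - 8q_D - 4(q_S) = 0.
Rearranging gives the reaction functions q_S = (296 - 4q_D)/8 and q_D = (359 - 4q_S)/8.
Substituting one into the other gives q_S = 233/12 and q_D = 211/6.
Price P = 464 - 4·(655/12) = 737/3.
Delta's profit: (737/3 - 105)·(211/6) - 3431 = 1515.7778.

1515.78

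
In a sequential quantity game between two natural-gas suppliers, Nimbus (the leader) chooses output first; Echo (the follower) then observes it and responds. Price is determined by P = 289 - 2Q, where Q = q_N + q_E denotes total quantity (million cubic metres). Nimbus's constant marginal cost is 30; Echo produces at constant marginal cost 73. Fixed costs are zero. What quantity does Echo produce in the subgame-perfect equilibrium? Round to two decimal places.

16.25

Solve by backward induction. Given q_N, the follower Echo maximises π_E = (289 - 2q_N - 2q_E)q_E - 73q_E.
Setting the follower's marginal profit to zero, 216 - 2q_N - 4q_E = 0, i.e. q_E = (216 - 2q_N)/4.
Nimbus substitutes q_E(q_N) into its own profit: π_N = q_N(289 - 2q_N - (216 - 2q_N)/2) - 30q_N = (181 - q_N)q_N - 30q_N.
Leader FOC: 151 - 2q_N = 0, so q_N = 151/2.
Then q_E = (216 - 2·(151/2))/4 = 65/4.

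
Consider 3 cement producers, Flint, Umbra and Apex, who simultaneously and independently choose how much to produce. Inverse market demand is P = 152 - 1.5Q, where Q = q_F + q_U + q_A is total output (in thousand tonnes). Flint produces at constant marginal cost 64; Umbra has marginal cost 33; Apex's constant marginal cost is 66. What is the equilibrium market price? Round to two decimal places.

78.75

Flint's profit: π_F = (152 - 1.5Q)q_F - (64q_F). Setting ∂π_F/∂q_F = 0: 88 - 3q_F - (3/2)(q_U + q_A) = 0.
Umbra's profit: π_U = (152 - 1.5Q)q_U - (33q_U). Setting ∂π_U/∂q_U = 0: 119 - 3q_U - (3/2)(q_F + q_A) = 0.
Apex's profit: π_A = (152 - 1.5Q)q_A - (66q_A). Setting ∂π_A/∂q_A = 0: 86 - 3q_A - (3/2)(q_F + q_U) = 0.
Adding the 3 conditions: 293 − 3Q − 3Q = 0, i.e. Q = 293/6.
Back-substituting: q_F = (88 − 293/4)/(3/2) = 59/6, q_U = (119 − 293/4)/(3/2) = 61/2, q_A = (86 − 293/4)/(3/2) = 17/2.
Total output Q = 293/6, so price P = 152 - (3/2)·(293/6) = 315/4.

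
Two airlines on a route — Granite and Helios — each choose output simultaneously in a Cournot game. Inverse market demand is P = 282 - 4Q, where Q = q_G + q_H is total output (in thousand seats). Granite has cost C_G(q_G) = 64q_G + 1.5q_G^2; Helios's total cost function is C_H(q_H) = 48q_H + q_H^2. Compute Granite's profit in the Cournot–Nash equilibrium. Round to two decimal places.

Granite's profit: π_G = (282 - 4Q)q_G - (64q_G + (3/2)q_G²). Setting ∂π_G/∂q_G = 0: 218 - 11q_G - 4(q_H) = 0.
Helios's first-order condition: 234 - 10q_H - 4(q_G) = 0.
Rearranging gives the reaction functions q_G = (218 - 4q_H)/11 and q_H = (234 - 4q_G)/10.
Solving the pair: q_G = 622/47, q_H = 851/47.
Price P = 282 - 4·(1473/47) = 156.6383.
Granite's profit: 156.6383·(622/47) - 64·(622/47) - (3/2)(622/47)² = 963.2694.

963.27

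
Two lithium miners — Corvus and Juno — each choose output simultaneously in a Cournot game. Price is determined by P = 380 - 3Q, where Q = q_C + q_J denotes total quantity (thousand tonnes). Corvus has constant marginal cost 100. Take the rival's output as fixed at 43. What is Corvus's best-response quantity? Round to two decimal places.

25.17

With the rival's output fixed at 43, Corvus's profit is π_C = (380 - 3·43 - 3q_C)q_C - (100q_C) = (251 - 3q_C)q_C - (100q_C).
∂π_C/∂q_C = 151 - 6q_C = 0, so q_C = 151/6.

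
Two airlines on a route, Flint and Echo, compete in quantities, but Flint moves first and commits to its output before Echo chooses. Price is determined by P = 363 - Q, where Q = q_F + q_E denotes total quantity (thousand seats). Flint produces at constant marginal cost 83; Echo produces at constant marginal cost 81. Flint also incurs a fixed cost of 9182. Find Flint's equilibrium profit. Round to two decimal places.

478.50

Solve by backward induction. Given q_F, the follower Echo maximises π_E = (363 - q_F - q_E)q_E - 81q_E.
Setting the follower's marginal profit to zero, 282 - q_F - 2q_E = 0, i.e. q_E = (282 - q_F)/2.
The leader anticipates this reaction. Substituting into P = 363 - Q gives P = 222 - (1/2)q_F, so π_F = (222 - (1/2)q_F)q_F - 83q_F.
The leader's first-order condition 139 - q_F = 0 yields q_F = 139.
Then q_E = (282 - 139)/2 = 143/2.
Price P = 363 - 421/2 = 305/2.
Flint's profit: (305/2 - 83)·139 - 9182 = 957/2.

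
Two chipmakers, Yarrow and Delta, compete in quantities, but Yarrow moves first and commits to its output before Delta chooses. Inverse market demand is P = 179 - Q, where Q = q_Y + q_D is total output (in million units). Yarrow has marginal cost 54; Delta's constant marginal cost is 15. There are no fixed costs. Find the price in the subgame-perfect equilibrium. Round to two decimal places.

75.50

Solve by backward induction. Given q_Y, the follower Delta maximises π_D = (179 - q_Y - q_D)q_D - 15q_D.
Follower FOC: 164 - q_Y - 2q_D = 0, so q_D(q_Y) = (164 - q_Y)/2.
The leader anticipates this reaction. Substituting into P = 179 - Q gives P = 97 - (1/2)q_Y, so π_Y = (97 - (1/2)q_Y)q_Y - 54q_Y.
Leader FOC: 43 - q_Y = 0, so q_Y = 43.
Then q_D = (164 - 43)/2 = 121/2.
Total output Q = 207/2, so price P = 179 - 207/2 = 151/2.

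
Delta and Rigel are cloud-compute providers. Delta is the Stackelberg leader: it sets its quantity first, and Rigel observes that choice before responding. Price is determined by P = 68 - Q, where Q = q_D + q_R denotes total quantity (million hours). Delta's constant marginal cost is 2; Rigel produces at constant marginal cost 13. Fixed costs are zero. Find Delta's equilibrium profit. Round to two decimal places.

Solve by backward induction. Given q_D, the follower Rigel maximises π_R = (68 - q_D - q_R)q_R - 13q_R.
∂π_R/∂q_R = 55 - q_D - 2q_R = 0 gives the reaction function q_R = (55 - q_D)/2.
The leader anticipates this reaction. Substituting into P = 68 - Q gives P = 81/2 - (1/2)q_D, so π_D = (81/2 - (1/2)q_D)q_D - 2q_D.
Maximising: ∂π_D/∂q_D = 77/2 - q_D = 0, giving q_D = 77/2.
Then q_R = (55 - 77/2)/2 = 33/4.
Price P = 68 - 187/4 = 85/4.
Delta's profit: (85/4 - 2)·(77/2) = 741.1250.

741.13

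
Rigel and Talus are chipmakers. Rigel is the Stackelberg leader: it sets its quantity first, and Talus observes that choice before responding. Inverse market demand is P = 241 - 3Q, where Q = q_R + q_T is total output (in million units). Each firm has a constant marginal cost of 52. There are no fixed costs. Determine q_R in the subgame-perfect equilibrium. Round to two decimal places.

Solve by backward induction. Given q_R, the follower Talus maximises π_T = (241 - 3q_R - 3q_T)q_T - 52q_T.
Follower FOC: 189 - 3q_R - 6q_T = 0, so q_T(q_R) = (189 - 3q_R)/6.
The leader anticipates this reaction. Substituting into P = 241 - 3Q gives P = 293/2 - (3/2)q_R, so π_R = (293/2 - (3/2)q_R)q_R - 52q_R.
Leader FOC: 189/2 - 3q_R = 0, so q_R = 63/2.
Then q_T = (189 - 3·(63/2))/6 = 63/4.

31.50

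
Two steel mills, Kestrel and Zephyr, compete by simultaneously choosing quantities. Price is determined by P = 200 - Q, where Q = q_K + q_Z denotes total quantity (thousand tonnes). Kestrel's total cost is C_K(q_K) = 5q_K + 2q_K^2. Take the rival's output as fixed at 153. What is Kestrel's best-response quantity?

7

With the rival's output fixed at 153, Kestrel's profit is π_K = (200 - 153 - q_K)q_K - (5q_K + 2q_K²) = (47 - q_K)q_K - (5q_K + 2q_K²).
∂π_K/∂q_K = 42 - 6q_K = 0, so q_K = 7.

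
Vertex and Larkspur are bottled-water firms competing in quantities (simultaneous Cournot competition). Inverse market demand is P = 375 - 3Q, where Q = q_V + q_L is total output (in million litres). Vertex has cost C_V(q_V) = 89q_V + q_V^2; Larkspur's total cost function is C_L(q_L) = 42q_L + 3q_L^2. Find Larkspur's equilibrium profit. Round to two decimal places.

2585.52

Vertex's profit: π_V = (375 - 3Q)q_V - (89q_V + q_V²). Setting ∂π_V/∂q_V = 0: 286 - 8q_V - 3(q_L) = 0.
Larkspur's first-order condition: 333 - 12q_L - 3(q_V) = 0.
Rearranging gives the reaction functions q_V = (286 - 3q_L)/8 and q_L = (333 - 3q_V)/12.
Solving the pair: q_V = 811/29, q_L = 602/29.
Price P = 375 - 3·(1413/29) = 228.8276.
Larkspur's profit: 228.8276·(602/29) - 42·(602/29) - 3(602/29)² = 2585.5220.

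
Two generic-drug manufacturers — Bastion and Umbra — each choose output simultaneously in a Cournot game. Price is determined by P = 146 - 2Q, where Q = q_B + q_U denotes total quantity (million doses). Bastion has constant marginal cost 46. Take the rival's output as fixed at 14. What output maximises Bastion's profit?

18

With the rival's output fixed at 14, Bastion's profit is π_B = (146 - 2·14 - 2q_B)q_B - (46q_B) = (118 - 2q_B)q_B - (46q_B).
∂π_B/∂q_B = 72 - 4q_B = 0, so q_B = 18.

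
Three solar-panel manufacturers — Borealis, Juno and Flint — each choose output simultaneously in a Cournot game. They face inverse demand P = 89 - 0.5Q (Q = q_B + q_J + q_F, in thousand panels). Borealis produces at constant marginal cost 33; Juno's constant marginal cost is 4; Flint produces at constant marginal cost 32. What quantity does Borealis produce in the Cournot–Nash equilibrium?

Borealis's profit: π_B = (89 - 0.5Q)q_B - (33q_B). Setting ∂π_B/∂q_B = 0: 56 - q_B - (1/2)(q_J + q_F) = 0.
Juno's profit: π_J = (89 - 0.5Q)q_J - (4q_J). Setting ∂π_J/∂q_J = 0: 85 - q_J - (1/2)(q_B + q_F) = 0.
Flint's first-order condition: 57 - q_F - (1/2)(q_B + q_J) = 0.
Adding the 3 first-order conditions: 198 − 2Q = 0, so Q = 99.
Back-substituting: q_B = (56 − 99/2)/(1/2) = 13, q_J = (85 − 99/2)/(1/2) = 71, q_F = (57 − 99/2)/(1/2) = 15.

13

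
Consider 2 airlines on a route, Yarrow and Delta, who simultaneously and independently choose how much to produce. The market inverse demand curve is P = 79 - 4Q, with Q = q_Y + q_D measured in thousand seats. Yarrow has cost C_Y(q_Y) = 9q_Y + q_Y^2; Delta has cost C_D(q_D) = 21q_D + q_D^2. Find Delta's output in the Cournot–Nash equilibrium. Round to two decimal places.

3.57

Yarrow's profit: π_Y = (79 - 4Q)q_Y - (9q_Y + q_Y²). Setting ∂π_Y/∂q_Y = 0: 70 - 10q_Y - 4(q_D) = 0.
Delta's first-order condition: 58 - 10q_D - 4(q_Y) = 0.
Rearranging gives the reaction functions q_Y = (70 - 4q_D)/10 and q_D = (58 - 4q_Y)/10.
Solving the pair: q_Y = 39/7, q_D = 25/7.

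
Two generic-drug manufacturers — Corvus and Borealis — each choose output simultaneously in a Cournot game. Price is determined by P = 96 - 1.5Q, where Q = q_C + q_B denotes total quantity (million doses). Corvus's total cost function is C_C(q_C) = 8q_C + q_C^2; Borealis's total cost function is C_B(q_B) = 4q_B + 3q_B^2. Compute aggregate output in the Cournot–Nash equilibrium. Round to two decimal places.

Corvus's profit: π_C = (96 - 1.5Q)q_C - (8q_C + q_C²). Setting ∂π_C/∂q_C = 0: 88 - 5q_C - (3/2)(q_B) = 0.
Borealis's profit: π_B = (96 - 1.5Q)q_B - (4q_B + 3q_B²). Setting ∂π_B/∂q_B = 0: 92 - 9q_B - (3/2)(q_C) = 0.
Rearranging gives the reaction functions q_C = (88 - (3/2)q_B)/5 and q_B = (92 - (3/2)q_C)/9.
Substituting one into the other gives q_C = 872/57 and q_B = 1312/171.
Total output Q = 872/57 + 1312/171 = 22.9708.

22.97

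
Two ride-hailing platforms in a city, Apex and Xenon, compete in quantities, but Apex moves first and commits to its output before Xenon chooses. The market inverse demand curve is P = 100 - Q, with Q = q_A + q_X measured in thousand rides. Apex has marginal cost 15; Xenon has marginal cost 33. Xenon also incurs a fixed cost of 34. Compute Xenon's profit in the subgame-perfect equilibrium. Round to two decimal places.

26.06

Solve by backward induction. Given q_A, the follower Xenon maximises π_X = (100 - q_A - q_X)q_X - 33q_X.
∂π_X/∂q_X = 67 - q_A - 2q_X = 0 gives the reaction function q_X = (67 - q_A)/2.
The leader anticipates this reaction. Substituting into P = 100 - Q gives P = 133/2 - (1/2)q_A, so π_A = (133/2 - (1/2)q_A)q_A - 15q_A.
Maximising: ∂π_A/∂q_A = 103/2 - q_A = 0, giving q_A = 103/2.
Then q_X = (67 - 103/2)/2 = 31/4.
Price P = 100 - 237/4 = 163/4.
Xenon's profit: (163/4 - 33)·(31/4) - 34 = 417/16.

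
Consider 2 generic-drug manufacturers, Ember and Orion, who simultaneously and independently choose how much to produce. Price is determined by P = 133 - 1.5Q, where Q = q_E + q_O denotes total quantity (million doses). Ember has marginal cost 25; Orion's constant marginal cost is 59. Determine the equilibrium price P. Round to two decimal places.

Ember's profit: π_E = (133 - 1.5Q)q_E - (25q_E). Setting ∂π_E/∂q_E = 0: 108 - 3q_E - (3/2)(q_O) = 0.
Orion's profit: π_O = (133 - 1.5Q)q_O - (59q_O). Setting ∂π_O/∂q_O = 0: 74 - 3q_O - (3/2)(q_E) = 0.
Best responses: q_E = (108 - (3/2)q_O)/3, q_O = (74 - (3/2)q_E)/3.
Solving the pair: q_E = 284/9, q_O = 80/9.
Total output Q = 364/9, so price P = 133 - (3/2)·(364/9) = 217/3.

72.33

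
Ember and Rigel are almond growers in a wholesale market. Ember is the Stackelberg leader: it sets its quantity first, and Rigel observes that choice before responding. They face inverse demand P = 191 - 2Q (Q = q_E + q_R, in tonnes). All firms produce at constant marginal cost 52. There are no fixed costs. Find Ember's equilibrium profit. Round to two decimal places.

The follower Rigel best-responds to any q_E: π_R = (191 - 2Q)q_R - 52q_R.
∂π_R/∂q_R = 139 - 2q_E - 4q_R = 0 gives the reaction function q_R = (139 - 2q_E)/4.
The leader anticipates this reaction. Substituting into P = 191 - 2Q gives P = 243/2 - q_E, so π_E = (243/2 - q_E)q_E - 52q_E.
Maximising: ∂π_E/∂q_E = 139/2 - 2q_E = 0, giving q_E = 139/4.
Then q_R = (139 - 2·(139/4))/4 = 139/8.
Price P = 191 - 2·(417/8) = 347/4.
Ember's profit: (347/4 - 52)·(139/4) = 1207.5625.

1207.56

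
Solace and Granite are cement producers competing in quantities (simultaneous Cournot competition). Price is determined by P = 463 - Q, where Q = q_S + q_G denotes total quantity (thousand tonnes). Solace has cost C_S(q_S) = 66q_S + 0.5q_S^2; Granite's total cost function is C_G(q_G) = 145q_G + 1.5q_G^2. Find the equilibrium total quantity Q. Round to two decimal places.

Solace's profit: π_S = (463 - Q)q_S - (66q_S + (1/2)q_S²). Setting ∂π_S/∂q_S = 0: 397 - 3q_S - (q_G) = 0.
Granite's profit: π_G = (463 - Q)q_G - (145q_G + (3/2)q_G²). Setting ∂π_G/∂q_G = 0: 318 - 5q_G - (q_S) = 0.
Best responses: q_S = (397 - q_G)/3, q_G = (318 - q_S)/5.
Substituting one into the other gives q_S = 1667/14 and q_G = 557/14.
Total output Q = 1667/14 + 557/14 = 1112/7.

158.86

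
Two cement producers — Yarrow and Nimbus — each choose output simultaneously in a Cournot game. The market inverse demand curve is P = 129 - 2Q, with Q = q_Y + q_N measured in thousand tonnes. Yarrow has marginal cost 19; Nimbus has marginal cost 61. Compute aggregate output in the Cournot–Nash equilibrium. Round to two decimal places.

Yarrow's profit: π_Y = (129 - 2Q)q_Y - (19q_Y). Setting ∂π_Y/∂q_Y = 0: 110 - 4q_Y - 2(q_N) = 0.
Nimbus's first-order condition: 68 - 4q_N - 2(q_Y) = 0.
Best responses: q_Y = (110 - 2q_N)/4, q_N = (68 - 2q_Y)/4.
Substituting one into the other gives q_Y = 76/3 and q_N = 13/3.
Total output Q = 76/3 + 13/3 = 89/3.

29.67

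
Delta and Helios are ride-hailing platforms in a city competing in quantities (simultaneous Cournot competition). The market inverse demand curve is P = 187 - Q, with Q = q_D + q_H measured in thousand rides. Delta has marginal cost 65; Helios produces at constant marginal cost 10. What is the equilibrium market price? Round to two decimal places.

87.33

Delta's profit: π_D = (187 - Q)q_D - (65q_D). Setting ∂π_D/∂q_D = 0: 122 - 2q_D - (q_H) = 0.
Helios's profit: π_H = (187 - Q)q_H - (10q_H). Setting ∂π_H/∂q_H = 0: 177 - 2q_H - (q_D) = 0.
Rearranging gives the reaction functions q_D = (122 - q_H)/2 and q_H = (177 - q_D)/2.
Solving the pair: q_D = 67/3, q_H = 232/3.
Total output Q = 299/3, so price P = 187 - 299/3 = 262/3.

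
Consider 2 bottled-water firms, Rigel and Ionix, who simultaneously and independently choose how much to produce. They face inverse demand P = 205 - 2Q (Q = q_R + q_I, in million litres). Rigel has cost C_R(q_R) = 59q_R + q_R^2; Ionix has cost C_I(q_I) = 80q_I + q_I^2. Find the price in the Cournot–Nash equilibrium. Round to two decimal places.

137.25

Rigel's profit: π_R = (205 - 2Q)q_R - (59q_R + q_R²). Setting ∂π_R/∂q_R = 0: 146 - 6q_R - 2(q_I) = 0.
Ionix's profit: π_I = (205 - 2Q)q_I - (80q_I + q_I²). Setting ∂π_I/∂q_I = 0: 125 - 6q_I - 2(q_R) = 0.
So q_R = (146 - 2q_I)/6 and q_I = (125 - 2q_R)/6.
Substituting one into the other gives q_R = 313/16 and q_I = 229/16.
Total output Q = 271/8, so price P = 205 - 2·(271/8) = 549/4.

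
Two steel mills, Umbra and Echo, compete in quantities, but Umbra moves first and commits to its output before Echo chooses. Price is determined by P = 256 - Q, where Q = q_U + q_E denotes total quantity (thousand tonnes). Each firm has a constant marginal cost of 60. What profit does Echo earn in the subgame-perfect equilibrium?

The follower Echo best-responds to any q_U: π_E = (256 - Q)q_E - 60q_E.
Setting the follower's marginal profit to zero, 196 - q_U - 2q_E = 0, i.e. q_E = (196 - q_U)/2.
The leader anticipates this reaction. Substituting into P = 256 - Q gives P = 158 - (1/2)q_U, so π_U = (158 - (1/2)q_U)q_U - 60q_U.
Maximising: ∂π_U/∂q_U = 98 - q_U = 0, giving q_U = 98.
Then q_E = (196 - 98)/2 = 49.
Price P = 256 - 147 = 109.
Echo's profit: (109 - 60)·49 = 2401.

2401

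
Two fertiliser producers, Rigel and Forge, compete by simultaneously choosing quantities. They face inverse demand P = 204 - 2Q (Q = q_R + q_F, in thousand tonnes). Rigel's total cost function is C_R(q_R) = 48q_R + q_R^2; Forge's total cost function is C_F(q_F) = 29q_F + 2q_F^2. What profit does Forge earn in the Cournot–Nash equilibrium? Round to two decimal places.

1125.30

Rigel's profit: π_R = (204 - 2Q)q_R - (48q_R + q_R²). Setting ∂π_R/∂q_R = 0: 156 - 6q_R - 2(q_F) = 0.
Forge's profit: π_F = (204 - 2Q)q_F - (29q_F + 2q_F²). Setting ∂π_F/∂q_F = 0: 175 - 8q_F - 2(q_R) = 0.
So q_R = (156 - 2q_F)/6 and q_F = (175 - 2q_R)/8.
Solving the pair: q_R = 449/22, q_F = 369/22.
Price P = 204 - 2·(409/11) = 1426/11.
Forge's profit: (1426/11)·(369/22) - 29·(369/22) - 2(369/22)² = 1125.2975.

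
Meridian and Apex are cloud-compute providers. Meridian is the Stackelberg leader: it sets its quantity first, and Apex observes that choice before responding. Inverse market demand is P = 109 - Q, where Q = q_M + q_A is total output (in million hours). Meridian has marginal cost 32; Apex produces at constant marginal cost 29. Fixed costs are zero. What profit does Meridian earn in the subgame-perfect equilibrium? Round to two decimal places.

684.50

The follower Apex best-responds to any q_M: π_A = (109 - Q)q_A - 29q_A.
∂π_A/∂q_A = 80 - q_M - 2q_A = 0 gives the reaction function q_A = (80 - q_M)/2.
The leader anticipates this reaction. Substituting into P = 109 - Q gives P = 69 - (1/2)q_M, so π_M = (69 - (1/2)q_M)q_M - 32q_M.
Maximising: ∂π_M/∂q_M = 37 - q_M = 0, giving q_M = 37.
Then q_A = (80 - 37)/2 = 43/2.
Price P = 109 - 117/2 = 101/2.
Meridian's profit: (101/2 - 32)·37 = 1369/2.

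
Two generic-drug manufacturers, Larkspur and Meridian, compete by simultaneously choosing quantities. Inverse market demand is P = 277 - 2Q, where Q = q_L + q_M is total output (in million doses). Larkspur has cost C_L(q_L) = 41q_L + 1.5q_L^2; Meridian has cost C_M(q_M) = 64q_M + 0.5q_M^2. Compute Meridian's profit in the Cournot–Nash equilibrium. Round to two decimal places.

2701.25

Larkspur's profit: π_L = (277 - 2Q)q_L - (41q_L + (3/2)q_L²). Setting ∂π_L/∂q_L = 0: 236 - 7q_L - 2(q_M) = 0.
Meridian's profit: π_M = (277 - 2Q)q_M - (64q_M + (1/2)q_M²). Setting ∂π_M/∂q_M = 0: 213 - 5q_M - 2(q_L) = 0.
So q_L = (236 - 2q_M)/7 and q_M = (213 - 2q_L)/5.
Solving the pair: q_L = 754/31, q_M = 1019/31.
Price P = 277 - 2·(1773/31) = 162.6129.
Meridian's profit: 162.6129·(1019/31) - 64·(1019/31) - (1/2)(1019/31)² = 2701.2513.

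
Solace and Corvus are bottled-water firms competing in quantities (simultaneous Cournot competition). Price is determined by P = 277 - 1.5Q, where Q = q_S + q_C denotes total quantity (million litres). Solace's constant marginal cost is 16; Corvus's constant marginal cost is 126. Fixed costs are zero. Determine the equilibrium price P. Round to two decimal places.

139.67

Solace's profit: π_S = (277 - 1.5Q)q_S - (16q_S). Setting ∂π_S/∂q_S = 0: 261 - 3q_S - (3/2)(q_C) = 0.
Corvus's profit: π_C = (277 - 1.5Q)q_C - (126q_C). Setting ∂π_C/∂q_C = 0: 151 - 3q_C - (3/2)(q_S) = 0.
Best responses: q_S = (261 - (3/2)q_C)/3, q_C = (151 - (3/2)q_S)/3.
Solving the pair: q_S = 742/9, q_C = 82/9.
Total output Q = 824/9, so price P = 277 - (3/2)·(824/9) = 419/3.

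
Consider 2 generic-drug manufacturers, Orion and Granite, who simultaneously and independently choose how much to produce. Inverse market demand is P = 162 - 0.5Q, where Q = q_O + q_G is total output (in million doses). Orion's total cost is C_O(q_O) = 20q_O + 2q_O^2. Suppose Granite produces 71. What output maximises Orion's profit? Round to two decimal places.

With the rival's output fixed at 71, Orion's profit is π_O = (162 - (1/2)·71 - (1/2)q_O)q_O - (20q_O + 2q_O²) = (253/2 - (1/2)q_O)q_O - (20q_O + 2q_O²).
∂π_O/∂q_O = 213/2 - 5q_O = 0, so q_O = 213/10.

21.30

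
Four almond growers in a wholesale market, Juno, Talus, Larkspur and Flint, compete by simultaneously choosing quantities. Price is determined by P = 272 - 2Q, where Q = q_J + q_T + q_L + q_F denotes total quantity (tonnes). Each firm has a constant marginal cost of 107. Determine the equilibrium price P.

Each firm earns π_i = (272 - 2Q)q_i - 107q_i.
Setting ∂π_i/∂q_i = 0 with rivals' quantities fixed: 165 - 4q_i - 2·Σ_{j≠i} q_j = 0.
By symmetry each firm produces the same amount; substituting Σ_{j≠i} q_j = 3q_i yields q_i = 165/10 = 33/2.
Total output Q = 66, so price P = 272 - 2·66 = 140.

140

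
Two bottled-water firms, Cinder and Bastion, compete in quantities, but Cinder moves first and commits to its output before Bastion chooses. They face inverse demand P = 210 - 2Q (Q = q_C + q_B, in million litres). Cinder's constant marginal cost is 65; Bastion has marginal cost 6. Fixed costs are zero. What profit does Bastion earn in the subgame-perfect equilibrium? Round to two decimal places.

3240.13

The follower Bastion best-responds to any q_C: π_B = (210 - 2Q)q_B - 6q_B.
Follower FOC: 204 - 2q_C - 4q_B = 0, so q_B(q_C) = (204 - 2q_C)/4.
Cinder substitutes q_B(q_C) into its own profit: π_C = q_C(210 - 2q_C - (204 - 2q_C)/2) - 65q_C = (108 - q_C)q_C - 65q_C.
Leader FOC: 43 - 2q_C = 0, so q_C = 43/2.
Then q_B = (204 - 2·(43/2))/4 = 161/4.
Price P = 210 - 2·(247/4) = 173/2.
Bastion's profit: (173/2 - 6)·(161/4) = 3240.1250.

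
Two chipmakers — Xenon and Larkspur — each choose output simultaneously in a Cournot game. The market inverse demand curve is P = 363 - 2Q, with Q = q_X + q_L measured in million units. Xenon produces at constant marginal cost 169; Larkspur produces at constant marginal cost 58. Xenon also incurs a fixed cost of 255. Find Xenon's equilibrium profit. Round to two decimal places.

127.72

Xenon's profit: π_X = (363 - 2Q)q_X - (169q_X). Setting ∂π_X/∂q_X = 0: 194 - 4q_X - 2(q_L) = 0.
Larkspur's profit: π_L = (363 - 2Q)q_L - (58q_L). Setting ∂π_L/∂q_L = 0: 305 - 4q_L - 2(q_X) = 0.
Rearranging gives the reaction functions q_X = (194 - 2q_L)/4 and q_L = (305 - 2q_X)/4.
Solving the pair: q_X = 83/6, q_L = 208/3.
Price P = 363 - 2·(499/6) = 590/3.
Xenon's profit: (590/3 - 169)·(83/6) - 255 = 127.7222.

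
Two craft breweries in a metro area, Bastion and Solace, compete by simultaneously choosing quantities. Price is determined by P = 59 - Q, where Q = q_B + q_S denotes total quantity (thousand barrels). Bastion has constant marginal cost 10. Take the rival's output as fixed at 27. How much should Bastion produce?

With the rival's output fixed at 27, Bastion's profit is π_B = (59 - 27 - q_B)q_B - (10q_B) = (32 - q_B)q_B - (10q_B).
∂π_B/∂q_B = 22 - 2q_B = 0, so q_B = 11.

11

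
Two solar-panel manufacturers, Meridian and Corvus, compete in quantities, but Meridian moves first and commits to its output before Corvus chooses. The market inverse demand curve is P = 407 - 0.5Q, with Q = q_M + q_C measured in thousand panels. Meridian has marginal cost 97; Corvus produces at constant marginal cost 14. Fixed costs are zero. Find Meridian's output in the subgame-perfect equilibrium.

227

Solve by backward induction. Given q_M, the follower Corvus maximises π_C = (407 - (1/2)q_M - (1/2)q_C)q_C - 14q_C.
∂π_C/∂q_C = 393 - (1/2)q_M - q_C = 0 gives the reaction function q_C = (393 - (1/2)q_M).
Meridian substitutes q_C(q_M) into its own profit: π_M = q_M(407 - (1/2)q_M - (393 - (1/2)q_M)/2) - 97q_M = (421/2 - (1/4)q_M)q_M - 97q_M.
Maximising: ∂π_M/∂q_M = 227/2 - (1/2)q_M = 0, giving q_M = 227.
Then q_C = (393 - (1/2)·227) = 559/2.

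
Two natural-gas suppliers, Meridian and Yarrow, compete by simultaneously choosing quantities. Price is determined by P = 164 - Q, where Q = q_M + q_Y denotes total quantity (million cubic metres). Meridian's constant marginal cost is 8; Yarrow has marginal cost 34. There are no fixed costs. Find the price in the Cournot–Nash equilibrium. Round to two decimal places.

68.67

Meridian's profit: π_M = (164 - Q)q_M - (8q_M). Setting ∂π_M/∂q_M = 0: 156 - 2q_M - (q_Y) = 0.
Yarrow's profit: π_Y = (164 - Q)q_Y - (34q_Y). Setting ∂π_Y/∂q_Y = 0: 130 - 2q_Y - (q_M) = 0.
Rearranging gives the reaction functions q_M = (156 - q_Y)/2 and q_Y = (130 - q_M)/2.
Solving the pair: q_M = 182/3, q_Y = 104/3.
Total output Q = 286/3, so price P = 164 - 286/3 = 206/3.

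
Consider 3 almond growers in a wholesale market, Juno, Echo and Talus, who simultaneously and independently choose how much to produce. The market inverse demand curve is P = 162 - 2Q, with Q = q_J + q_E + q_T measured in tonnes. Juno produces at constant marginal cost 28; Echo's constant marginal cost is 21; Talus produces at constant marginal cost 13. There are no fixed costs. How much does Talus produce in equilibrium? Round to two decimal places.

Juno's profit: π_J = (162 - 2Q)q_J - (28q_J). Setting ∂π_J/∂q_J = 0: 134 - 4q_J - 2(q_E + q_T) = 0.
Echo's profit: π_E = (162 - 2Q)q_E - (21q_E). Setting ∂π_E/∂q_E = 0: 141 - 4q_E - 2(q_J + q_T) = 0.
Talus's profit: π_T = (162 - 2Q)q_T - (13q_T). Setting ∂π_T/∂q_T = 0: 149 - 4q_T - 2(q_J + q_E) = 0.
Adding the 3 first-order conditions: 424 − 8Q = 0, so Q = 53.
Back-substituting: q_J = (134 − 106)/2 = 14, q_E = (141 − 106)/2 = 35/2, q_T = (149 − 106)/2 = 43/2.

21.50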